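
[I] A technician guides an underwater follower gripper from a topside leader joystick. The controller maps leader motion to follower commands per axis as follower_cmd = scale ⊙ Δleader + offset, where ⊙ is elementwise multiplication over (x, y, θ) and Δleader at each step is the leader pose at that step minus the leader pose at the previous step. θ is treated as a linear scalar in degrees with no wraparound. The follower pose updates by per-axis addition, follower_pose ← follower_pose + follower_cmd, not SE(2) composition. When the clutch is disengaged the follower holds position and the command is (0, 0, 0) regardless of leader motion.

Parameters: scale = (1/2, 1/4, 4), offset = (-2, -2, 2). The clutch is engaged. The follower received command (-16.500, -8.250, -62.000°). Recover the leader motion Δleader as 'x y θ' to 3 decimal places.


axis x: (-16.500 − -2) / (1/2) = -29.000
axis y: (-8.250 − -2) / (1/4) = -25.000
axis θ: (-62.000 − 2) / (4) = -16.000

-29.000 -25.000 -16.000


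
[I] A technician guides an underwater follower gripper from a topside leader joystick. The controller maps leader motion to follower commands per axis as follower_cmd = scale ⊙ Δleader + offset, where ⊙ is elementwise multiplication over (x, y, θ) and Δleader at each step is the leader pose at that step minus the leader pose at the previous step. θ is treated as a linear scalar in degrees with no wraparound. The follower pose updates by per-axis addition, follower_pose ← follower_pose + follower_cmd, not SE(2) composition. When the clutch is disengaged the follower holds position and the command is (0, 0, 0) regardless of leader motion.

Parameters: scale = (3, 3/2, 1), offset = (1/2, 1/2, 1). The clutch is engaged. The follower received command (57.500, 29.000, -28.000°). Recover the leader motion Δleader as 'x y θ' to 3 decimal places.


axis x: (57.500 − 1/2) / (3) = 19.000
axis y: (29.000 − 1/2) / (3/2) = 19.000
axis θ: (-28.000 − 1) / (1) = -29.000

19.000 19.000 -29.000


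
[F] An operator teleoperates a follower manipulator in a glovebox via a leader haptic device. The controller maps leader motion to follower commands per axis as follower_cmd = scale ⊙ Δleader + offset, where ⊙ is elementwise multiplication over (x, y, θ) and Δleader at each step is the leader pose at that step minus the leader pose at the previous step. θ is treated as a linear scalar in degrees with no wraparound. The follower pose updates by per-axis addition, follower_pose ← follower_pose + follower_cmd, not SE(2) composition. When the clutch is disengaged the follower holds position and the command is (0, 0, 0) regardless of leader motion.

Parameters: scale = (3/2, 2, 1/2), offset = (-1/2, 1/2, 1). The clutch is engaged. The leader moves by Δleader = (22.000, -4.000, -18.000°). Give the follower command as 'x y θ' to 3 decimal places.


32.500 -7.500 -8.000

axis x: 3/2·22.000 + -1/2 = 32.500
axis y: 2·-4.000 + 1/2 = -7.500
axis θ: 1/2·-18.000 + 1 = -8.000


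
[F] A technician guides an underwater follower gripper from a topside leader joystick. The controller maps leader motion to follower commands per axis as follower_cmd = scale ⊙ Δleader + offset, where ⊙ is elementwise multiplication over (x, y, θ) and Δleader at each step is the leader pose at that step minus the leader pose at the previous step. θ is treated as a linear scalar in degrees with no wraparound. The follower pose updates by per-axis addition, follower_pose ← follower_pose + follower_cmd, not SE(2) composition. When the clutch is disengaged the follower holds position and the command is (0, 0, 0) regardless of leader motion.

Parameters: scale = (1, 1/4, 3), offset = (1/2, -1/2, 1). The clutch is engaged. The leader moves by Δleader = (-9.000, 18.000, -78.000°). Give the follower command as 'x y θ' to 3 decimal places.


-8.500 4.000 -233.000

axis x: 1·-9.000 + 1/2 = -8.500
axis y: 1/4·18.000 + -1/2 = 4.000
axis θ: 3·-78.000 + 1 = -233.000


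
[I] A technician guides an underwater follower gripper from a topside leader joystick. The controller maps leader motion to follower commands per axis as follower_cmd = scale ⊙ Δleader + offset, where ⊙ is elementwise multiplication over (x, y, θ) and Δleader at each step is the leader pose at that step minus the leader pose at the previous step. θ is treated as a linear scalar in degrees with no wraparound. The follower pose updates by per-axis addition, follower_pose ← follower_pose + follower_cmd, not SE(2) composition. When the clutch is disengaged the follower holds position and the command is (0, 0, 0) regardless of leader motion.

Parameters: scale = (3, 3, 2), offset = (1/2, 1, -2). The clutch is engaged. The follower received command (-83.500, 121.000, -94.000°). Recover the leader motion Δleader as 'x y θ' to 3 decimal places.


-28.000 40.000 -46.000

axis x: (-83.500 − 1/2) / (3) = -28.000
axis y: (121.000 − 1) / (3) = 40.000
axis θ: (-94.000 − -2) / (2) = -46.000


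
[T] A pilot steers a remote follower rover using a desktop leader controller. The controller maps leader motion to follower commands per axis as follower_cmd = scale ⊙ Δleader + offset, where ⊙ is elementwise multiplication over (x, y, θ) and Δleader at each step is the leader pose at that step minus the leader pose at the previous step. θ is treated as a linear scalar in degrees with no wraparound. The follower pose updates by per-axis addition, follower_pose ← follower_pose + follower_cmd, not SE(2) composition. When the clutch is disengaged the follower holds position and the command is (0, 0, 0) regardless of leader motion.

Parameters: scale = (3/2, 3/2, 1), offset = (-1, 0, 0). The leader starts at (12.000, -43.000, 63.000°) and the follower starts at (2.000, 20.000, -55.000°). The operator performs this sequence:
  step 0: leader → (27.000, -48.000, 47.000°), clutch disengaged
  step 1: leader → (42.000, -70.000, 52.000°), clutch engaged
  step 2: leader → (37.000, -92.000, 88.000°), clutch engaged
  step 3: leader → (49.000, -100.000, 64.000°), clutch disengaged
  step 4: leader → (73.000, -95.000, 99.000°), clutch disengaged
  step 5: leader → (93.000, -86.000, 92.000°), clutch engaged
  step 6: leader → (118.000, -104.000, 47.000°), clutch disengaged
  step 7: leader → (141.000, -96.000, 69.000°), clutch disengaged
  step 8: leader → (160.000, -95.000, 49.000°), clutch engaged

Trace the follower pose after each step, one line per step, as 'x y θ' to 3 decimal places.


2.000 20.000 -55.000
23.500 -13.000 -50.000
15.000 -46.000 -14.000
15.000 -46.000 -14.000
15.000 -46.000 -14.000
44.000 -32.500 -21.000
44.000 -32.500 -21.000
44.000 -32.500 -21.000
71.500 -31.000 -41.000

step 0: Δleader=(15.000, -5.000, -16.000°), disengaged; cmd=(0,0,0) → follower holds at (2.000, 20.000, -55.000°)
step 1: Δleader=(15.000, -22.000, 5.000°), engaged; cmd=(21.500, -33.000, 5.000°) → follower=(23.500, -13.000, -50.000°)
step 2: Δleader=(-5.000, -22.000, 36.000°), engaged; cmd=(-8.500, -33.000, 36.000°) → follower=(15.000, -46.000, -14.000°)
step 3: Δleader=(12.000, -8.000, -24.000°), disengaged; cmd=(0,0,0) → follower holds at (15.000, -46.000, -14.000°)
step 4: Δleader=(24.000, 5.000, 35.000°), disengaged; cmd=(0,0,0) → follower holds at (15.000, -46.000, -14.000°)
step 5: Δleader=(20.000, 9.000, -7.000°), engaged; cmd=(29.000, 13.500, -7.000°) → follower=(44.000, -32.500, -21.000°)
step 6: Δleader=(25.000, -18.000, -45.000°), disengaged; cmd=(0,0,0) → follower holds at (44.000, -32.500, -21.000°)
step 7: Δleader=(23.000, 8.000, 22.000°), disengaged; cmd=(0,0,0) → follower holds at (44.000, -32.500, -21.000°)
step 8: Δleader=(19.000, 1.000, -20.000°), engaged; cmd=(27.500, 1.500, -20.000°) → follower=(71.500, -31.000, -41.000°)


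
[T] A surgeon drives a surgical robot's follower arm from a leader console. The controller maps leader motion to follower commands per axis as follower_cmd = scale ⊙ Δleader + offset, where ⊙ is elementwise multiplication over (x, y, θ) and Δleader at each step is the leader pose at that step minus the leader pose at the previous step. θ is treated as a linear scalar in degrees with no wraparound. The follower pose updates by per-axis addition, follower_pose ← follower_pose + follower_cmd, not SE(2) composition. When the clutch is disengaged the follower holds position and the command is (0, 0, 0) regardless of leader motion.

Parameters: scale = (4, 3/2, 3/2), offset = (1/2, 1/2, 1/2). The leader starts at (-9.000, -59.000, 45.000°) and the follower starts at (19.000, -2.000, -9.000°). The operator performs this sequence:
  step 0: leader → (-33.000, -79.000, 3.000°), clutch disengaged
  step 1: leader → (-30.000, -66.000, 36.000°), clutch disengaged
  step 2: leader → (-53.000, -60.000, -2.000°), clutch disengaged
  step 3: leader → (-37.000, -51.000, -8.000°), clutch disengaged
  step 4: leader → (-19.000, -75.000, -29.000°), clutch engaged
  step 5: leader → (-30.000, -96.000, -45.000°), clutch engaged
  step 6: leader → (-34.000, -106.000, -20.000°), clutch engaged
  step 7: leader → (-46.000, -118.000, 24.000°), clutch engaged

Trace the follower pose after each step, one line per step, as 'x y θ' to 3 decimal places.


19.000 -2.000 -9.000
19.000 -2.000 -9.000
19.000 -2.000 -9.000
19.000 -2.000 -9.000
91.500 -37.500 -40.000
48.000 -68.500 -63.500
32.500 -83.000 -25.500
-15.000 -100.500 41.000

step 0: Δleader=(-24.000, -20.000, -42.000°), disengaged; cmd=(0,0,0) → follower holds at (19.000, -2.000, -9.000°)
step 1: Δleader=(3.000, 13.000, 33.000°), disengaged; cmd=(0,0,0) → follower holds at (19.000, -2.000, -9.000°)
step 2: Δleader=(-23.000, 6.000, -38.000°), disengaged; cmd=(0,0,0) → follower holds at (19.000, -2.000, -9.000°)
step 3: Δleader=(16.000, 9.000, -6.000°), disengaged; cmd=(0,0,0) → follower holds at (19.000, -2.000, -9.000°)
step 4: Δleader=(18.000, -24.000, -21.000°), engaged; cmd=(72.500, -35.500, -31.000°) → follower=(91.500, -37.500, -40.000°)
step 5: Δleader=(-11.000, -21.000, -16.000°), engaged; cmd=(-43.500, -31.000, -23.500°) → follower=(48.000, -68.500, -63.500°)
step 6: Δleader=(-4.000, -10.000, 25.000°), engaged; cmd=(-15.500, -14.500, 38.000°) → follower=(32.500, -83.000, -25.500°)
step 7: Δleader=(-12.000, -12.000, 44.000°), engaged; cmd=(-47.500, -17.500, 66.500°) → follower=(-15.000, -100.500, 41.000°)


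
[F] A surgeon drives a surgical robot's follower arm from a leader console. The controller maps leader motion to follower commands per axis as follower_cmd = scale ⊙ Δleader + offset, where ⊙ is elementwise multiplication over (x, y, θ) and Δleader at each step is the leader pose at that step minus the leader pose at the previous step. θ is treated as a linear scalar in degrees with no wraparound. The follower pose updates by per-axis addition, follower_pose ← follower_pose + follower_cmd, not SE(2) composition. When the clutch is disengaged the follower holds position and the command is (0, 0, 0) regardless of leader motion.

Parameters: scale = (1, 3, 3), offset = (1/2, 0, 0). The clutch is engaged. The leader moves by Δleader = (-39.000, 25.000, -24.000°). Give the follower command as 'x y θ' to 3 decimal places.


axis x: 1·-39.000 + 1/2 = -38.500
axis y: 3·25.000 + 0 = 75.000
axis θ: 3·-24.000 + 0 = -72.000

-38.500 75.000 -72.000


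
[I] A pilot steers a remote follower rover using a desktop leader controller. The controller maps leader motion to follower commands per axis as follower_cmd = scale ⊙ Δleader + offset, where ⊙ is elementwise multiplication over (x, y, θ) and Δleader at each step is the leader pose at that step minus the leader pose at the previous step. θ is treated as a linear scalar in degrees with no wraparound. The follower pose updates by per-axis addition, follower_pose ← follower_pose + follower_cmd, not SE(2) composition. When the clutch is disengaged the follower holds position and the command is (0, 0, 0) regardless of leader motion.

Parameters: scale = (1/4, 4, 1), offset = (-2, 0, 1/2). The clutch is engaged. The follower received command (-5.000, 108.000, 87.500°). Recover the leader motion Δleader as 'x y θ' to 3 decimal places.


-12.000 27.000 87.000

axis x: (-5.000 − -2) / (1/4) = -12.000
axis y: (108.000 − 0) / (4) = 27.000
axis θ: (87.500 − 1/2) / (1) = 87.000


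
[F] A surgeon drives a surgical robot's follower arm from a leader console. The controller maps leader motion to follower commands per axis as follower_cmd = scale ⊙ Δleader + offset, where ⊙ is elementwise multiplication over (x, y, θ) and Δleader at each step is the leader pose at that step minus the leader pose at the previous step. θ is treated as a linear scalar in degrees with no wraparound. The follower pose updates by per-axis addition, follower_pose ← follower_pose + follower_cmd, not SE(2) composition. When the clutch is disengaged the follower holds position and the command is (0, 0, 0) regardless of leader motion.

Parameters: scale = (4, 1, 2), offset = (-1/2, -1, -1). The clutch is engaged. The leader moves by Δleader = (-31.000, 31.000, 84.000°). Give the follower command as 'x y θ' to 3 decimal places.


-124.500 30.000 167.000

axis x: 4·-31.000 + -1/2 = -124.500
axis y: 1·31.000 + -1 = 30.000
axis θ: 2·84.000 + -1 = 167.000


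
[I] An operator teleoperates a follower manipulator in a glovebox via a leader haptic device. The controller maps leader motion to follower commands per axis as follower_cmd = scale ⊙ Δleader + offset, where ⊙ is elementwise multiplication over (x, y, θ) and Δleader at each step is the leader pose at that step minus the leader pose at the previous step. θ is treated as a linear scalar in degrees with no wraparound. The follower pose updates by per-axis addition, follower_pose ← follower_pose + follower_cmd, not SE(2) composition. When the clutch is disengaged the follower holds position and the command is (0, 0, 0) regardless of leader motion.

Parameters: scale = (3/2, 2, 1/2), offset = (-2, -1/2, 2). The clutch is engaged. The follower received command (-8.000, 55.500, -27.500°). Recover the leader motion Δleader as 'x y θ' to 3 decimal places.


-4.000 28.000 -59.000

axis x: (-8.000 − -2) / (3/2) = -4.000
axis y: (55.500 − -1/2) / (2) = 28.000
axis θ: (-27.500 − 2) / (1/2) = -59.000


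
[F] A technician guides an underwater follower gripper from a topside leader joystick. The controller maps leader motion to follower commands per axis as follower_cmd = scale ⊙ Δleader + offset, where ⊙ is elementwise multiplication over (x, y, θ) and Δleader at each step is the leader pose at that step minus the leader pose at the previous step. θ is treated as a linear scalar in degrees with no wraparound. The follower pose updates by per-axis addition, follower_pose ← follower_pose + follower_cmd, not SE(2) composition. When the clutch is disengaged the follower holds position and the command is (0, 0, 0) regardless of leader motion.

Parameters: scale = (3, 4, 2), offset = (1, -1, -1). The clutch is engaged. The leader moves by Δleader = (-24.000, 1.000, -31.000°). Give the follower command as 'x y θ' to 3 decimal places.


axis x: 3·-24.000 + 1 = -71.000
axis y: 4·1.000 + -1 = 3.000
axis θ: 2·-31.000 + -1 = -63.000

-71.000 3.000 -63.000


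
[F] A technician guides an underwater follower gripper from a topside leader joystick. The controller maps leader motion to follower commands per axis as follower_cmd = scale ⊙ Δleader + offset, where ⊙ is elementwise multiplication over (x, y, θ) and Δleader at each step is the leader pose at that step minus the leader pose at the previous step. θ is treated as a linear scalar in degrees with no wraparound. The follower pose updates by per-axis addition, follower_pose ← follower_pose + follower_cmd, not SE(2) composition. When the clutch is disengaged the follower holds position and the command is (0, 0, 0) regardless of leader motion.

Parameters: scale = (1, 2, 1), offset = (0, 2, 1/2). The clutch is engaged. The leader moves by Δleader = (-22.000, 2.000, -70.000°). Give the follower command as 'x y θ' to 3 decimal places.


-22.000 6.000 -69.500

axis x: 1·-22.000 + 0 = -22.000
axis y: 2·2.000 + 2 = 6.000
axis θ: 1·-70.000 + 1/2 = -69.500


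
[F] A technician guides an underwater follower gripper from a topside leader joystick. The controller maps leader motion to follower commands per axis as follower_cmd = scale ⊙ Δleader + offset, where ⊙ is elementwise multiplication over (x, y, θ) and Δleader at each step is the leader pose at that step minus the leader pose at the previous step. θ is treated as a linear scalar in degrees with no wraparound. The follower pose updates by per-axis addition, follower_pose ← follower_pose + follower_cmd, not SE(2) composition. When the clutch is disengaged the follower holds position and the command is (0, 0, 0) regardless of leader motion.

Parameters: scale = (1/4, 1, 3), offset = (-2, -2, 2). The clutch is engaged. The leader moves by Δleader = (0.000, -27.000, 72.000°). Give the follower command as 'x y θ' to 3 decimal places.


-2.000 -29.000 218.000

axis x: 1/4·0.000 + -2 = -2.000
axis y: 1·-27.000 + -2 = -29.000
axis θ: 3·72.000 + 2 = 218.000


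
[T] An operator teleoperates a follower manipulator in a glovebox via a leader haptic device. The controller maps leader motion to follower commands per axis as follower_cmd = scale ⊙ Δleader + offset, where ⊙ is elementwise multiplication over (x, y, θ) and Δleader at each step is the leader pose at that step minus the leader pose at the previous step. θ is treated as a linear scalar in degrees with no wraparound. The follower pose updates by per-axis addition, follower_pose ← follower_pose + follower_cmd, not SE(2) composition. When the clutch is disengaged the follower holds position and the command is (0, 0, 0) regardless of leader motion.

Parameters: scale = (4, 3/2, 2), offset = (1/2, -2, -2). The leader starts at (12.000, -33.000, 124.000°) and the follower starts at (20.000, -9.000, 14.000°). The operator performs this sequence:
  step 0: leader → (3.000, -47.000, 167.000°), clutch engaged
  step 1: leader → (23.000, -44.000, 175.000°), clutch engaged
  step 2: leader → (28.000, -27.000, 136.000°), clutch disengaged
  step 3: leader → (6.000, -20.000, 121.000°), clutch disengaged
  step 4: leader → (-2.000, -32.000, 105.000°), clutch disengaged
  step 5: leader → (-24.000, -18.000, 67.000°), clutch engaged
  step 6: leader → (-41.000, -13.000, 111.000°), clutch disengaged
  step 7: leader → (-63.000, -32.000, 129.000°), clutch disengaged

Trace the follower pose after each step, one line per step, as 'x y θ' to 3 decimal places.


step 0: Δleader=(-9.000, -14.000, 43.000°), engaged; cmd=(-35.500, -23.000, 84.000°) → follower=(-15.500, -32.000, 98.000°)
step 1: Δleader=(20.000, 3.000, 8.000°), engaged; cmd=(80.500, 2.500, 14.000°) → follower=(65.000, -29.500, 112.000°)
step 2: Δleader=(5.000, 17.000, -39.000°), disengaged; cmd=(0,0,0) → follower holds at (65.000, -29.500, 112.000°)
step 3: Δleader=(-22.000, 7.000, -15.000°), disengaged; cmd=(0,0,0) → follower holds at (65.000, -29.500, 112.000°)
step 4: Δleader=(-8.000, -12.000, -16.000°), disengaged; cmd=(0,0,0) → follower holds at (65.000, -29.500, 112.000°)
step 5: Δleader=(-22.000, 14.000, -38.000°), engaged; cmd=(-87.500, 19.000, -78.000°) → follower=(-22.500, -10.500, 34.000°)
step 6: Δleader=(-17.000, 5.000, 44.000°), disengaged; cmd=(0,0,0) → follower holds at (-22.500, -10.500, 34.000°)
step 7: Δleader=(-22.000, -19.000, 18.000°), disengaged; cmd=(0,0,0) → follower holds at (-22.500, -10.500, 34.000°)

-15.500 -32.000 98.000
65.000 -29.500 112.000
65.000 -29.500 112.000
65.000 -29.500 112.000
65.000 -29.500 112.000
-22.500 -10.500 34.000
-22.500 -10.500 34.000
-22.500 -10.500 34.000


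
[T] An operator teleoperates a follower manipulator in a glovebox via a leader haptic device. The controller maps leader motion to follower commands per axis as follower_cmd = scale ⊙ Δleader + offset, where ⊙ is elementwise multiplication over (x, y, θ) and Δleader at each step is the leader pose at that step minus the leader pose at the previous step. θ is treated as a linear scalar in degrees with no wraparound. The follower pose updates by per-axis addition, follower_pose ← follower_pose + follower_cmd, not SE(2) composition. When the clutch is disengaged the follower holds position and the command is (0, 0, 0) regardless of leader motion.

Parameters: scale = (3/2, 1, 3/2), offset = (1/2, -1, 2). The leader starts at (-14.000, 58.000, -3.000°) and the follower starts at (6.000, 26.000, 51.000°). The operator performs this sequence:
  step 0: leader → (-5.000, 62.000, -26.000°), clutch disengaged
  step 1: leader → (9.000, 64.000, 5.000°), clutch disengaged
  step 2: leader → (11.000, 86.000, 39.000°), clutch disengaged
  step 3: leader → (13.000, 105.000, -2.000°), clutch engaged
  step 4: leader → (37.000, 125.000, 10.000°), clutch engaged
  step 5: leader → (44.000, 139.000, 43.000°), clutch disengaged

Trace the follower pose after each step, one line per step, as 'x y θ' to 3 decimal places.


step 0: Δleader=(9.000, 4.000, -23.000°), disengaged; cmd=(0,0,0) → follower holds at (6.000, 26.000, 51.000°)
step 1: Δleader=(14.000, 2.000, 31.000°), disengaged; cmd=(0,0,0) → follower holds at (6.000, 26.000, 51.000°)
step 2: Δleader=(2.000, 22.000, 34.000°), disengaged; cmd=(0,0,0) → follower holds at (6.000, 26.000, 51.000°)
step 3: Δleader=(2.000, 19.000, -41.000°), engaged; cmd=(3.500, 18.000, -59.500°) → follower=(9.500, 44.000, -8.500°)
step 4: Δleader=(24.000, 20.000, 12.000°), engaged; cmd=(36.500, 19.000, 20.000°) → follower=(46.000, 63.000, 11.500°)
step 5: Δleader=(7.000, 14.000, 33.000°), disengaged; cmd=(0,0,0) → follower holds at (46.000, 63.000, 11.500°)

6.000 26.000 51.000
6.000 26.000 51.000
6.000 26.000 51.000
9.500 44.000 -8.500
46.000 63.000 11.500
46.000 63.000 11.500


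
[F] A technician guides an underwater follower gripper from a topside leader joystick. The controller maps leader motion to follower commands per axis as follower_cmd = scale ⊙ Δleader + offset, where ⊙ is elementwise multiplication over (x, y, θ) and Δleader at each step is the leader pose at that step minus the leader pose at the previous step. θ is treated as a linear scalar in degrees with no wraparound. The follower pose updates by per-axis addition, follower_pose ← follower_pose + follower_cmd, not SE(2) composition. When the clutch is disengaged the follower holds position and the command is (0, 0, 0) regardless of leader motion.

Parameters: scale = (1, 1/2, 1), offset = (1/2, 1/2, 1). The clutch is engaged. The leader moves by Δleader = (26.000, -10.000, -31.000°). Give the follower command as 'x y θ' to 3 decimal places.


axis x: 1·26.000 + 1/2 = 26.500
axis y: 1/2·-10.000 + 1/2 = -4.500
axis θ: 1·-31.000 + 1 = -30.000

26.500 -4.500 -30.000


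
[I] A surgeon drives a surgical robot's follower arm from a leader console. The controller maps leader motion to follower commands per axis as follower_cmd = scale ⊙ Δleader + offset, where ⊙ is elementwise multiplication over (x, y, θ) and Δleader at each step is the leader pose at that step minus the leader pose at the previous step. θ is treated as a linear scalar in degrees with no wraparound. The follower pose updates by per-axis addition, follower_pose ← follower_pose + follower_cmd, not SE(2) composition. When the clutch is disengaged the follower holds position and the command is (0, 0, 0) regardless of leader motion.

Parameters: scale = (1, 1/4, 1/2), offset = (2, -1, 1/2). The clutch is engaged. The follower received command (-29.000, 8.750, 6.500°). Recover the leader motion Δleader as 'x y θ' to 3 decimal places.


axis x: (-29.000 − 2) / (1) = -31.000
axis y: (8.750 − -1) / (1/4) = 39.000
axis θ: (6.500 − 1/2) / (1/2) = 12.000

-31.000 39.000 12.000


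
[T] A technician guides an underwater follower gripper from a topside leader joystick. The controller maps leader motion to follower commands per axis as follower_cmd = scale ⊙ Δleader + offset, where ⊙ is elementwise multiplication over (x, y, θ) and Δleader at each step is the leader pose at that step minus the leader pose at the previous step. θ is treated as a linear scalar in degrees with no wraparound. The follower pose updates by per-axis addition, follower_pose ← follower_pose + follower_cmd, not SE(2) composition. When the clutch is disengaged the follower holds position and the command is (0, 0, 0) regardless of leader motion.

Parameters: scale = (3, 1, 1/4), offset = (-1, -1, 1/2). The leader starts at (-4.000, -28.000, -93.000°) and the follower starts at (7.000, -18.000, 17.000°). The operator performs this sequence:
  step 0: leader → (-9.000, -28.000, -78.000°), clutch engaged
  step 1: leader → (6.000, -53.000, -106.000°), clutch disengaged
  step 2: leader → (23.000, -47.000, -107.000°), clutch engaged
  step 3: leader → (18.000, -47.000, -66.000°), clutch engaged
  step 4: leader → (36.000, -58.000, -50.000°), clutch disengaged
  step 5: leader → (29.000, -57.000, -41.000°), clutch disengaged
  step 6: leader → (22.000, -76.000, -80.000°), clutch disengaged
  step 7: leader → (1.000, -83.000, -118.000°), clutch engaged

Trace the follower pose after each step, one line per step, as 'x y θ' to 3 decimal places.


-9.000 -19.000 21.250
-9.000 -19.000 21.250
41.000 -14.000 21.500
25.000 -15.000 32.250
25.000 -15.000 32.250
25.000 -15.000 32.250
25.000 -15.000 32.250
-39.000 -23.000 23.250

step 0: Δleader=(-5.000, 0.000, 15.000°), engaged; cmd=(-16.000, -1.000, 4.250°) → follower=(-9.000, -19.000, 21.250°)
step 1: Δleader=(15.000, -25.000, -28.000°), disengaged; cmd=(0,0,0) → follower holds at (-9.000, -19.000, 21.250°)
step 2: Δleader=(17.000, 6.000, -1.000°), engaged; cmd=(50.000, 5.000, 0.250°) → follower=(41.000, -14.000, 21.500°)
step 3: Δleader=(-5.000, 0.000, 41.000°), engaged; cmd=(-16.000, -1.000, 10.750°) → follower=(25.000, -15.000, 32.250°)
step 4: Δleader=(18.000, -11.000, 16.000°), disengaged; cmd=(0,0,0) → follower holds at (25.000, -15.000, 32.250°)
step 5: Δleader=(-7.000, 1.000, 9.000°), disengaged; cmd=(0,0,0) → follower holds at (25.000, -15.000, 32.250°)
step 6: Δleader=(-7.000, -19.000, -39.000°), disengaged; cmd=(0,0,0) → follower holds at (25.000, -15.000, 32.250°)
step 7: Δleader=(-21.000, -7.000, -38.000°), engaged; cmd=(-64.000, -8.000, -9.000°) → follower=(-39.000, -23.000, 23.250°)


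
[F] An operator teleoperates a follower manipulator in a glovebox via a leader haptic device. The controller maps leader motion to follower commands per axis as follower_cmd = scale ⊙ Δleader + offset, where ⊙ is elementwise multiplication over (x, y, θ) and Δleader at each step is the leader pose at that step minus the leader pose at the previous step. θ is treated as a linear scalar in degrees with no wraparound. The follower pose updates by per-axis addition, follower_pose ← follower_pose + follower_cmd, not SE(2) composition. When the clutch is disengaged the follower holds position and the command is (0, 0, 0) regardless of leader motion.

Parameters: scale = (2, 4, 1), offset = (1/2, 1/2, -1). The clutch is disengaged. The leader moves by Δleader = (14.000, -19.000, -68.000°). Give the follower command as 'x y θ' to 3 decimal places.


clutch disengaged → follower holds; cmd = (0, 0, 0)

0.000 0.000 0.000


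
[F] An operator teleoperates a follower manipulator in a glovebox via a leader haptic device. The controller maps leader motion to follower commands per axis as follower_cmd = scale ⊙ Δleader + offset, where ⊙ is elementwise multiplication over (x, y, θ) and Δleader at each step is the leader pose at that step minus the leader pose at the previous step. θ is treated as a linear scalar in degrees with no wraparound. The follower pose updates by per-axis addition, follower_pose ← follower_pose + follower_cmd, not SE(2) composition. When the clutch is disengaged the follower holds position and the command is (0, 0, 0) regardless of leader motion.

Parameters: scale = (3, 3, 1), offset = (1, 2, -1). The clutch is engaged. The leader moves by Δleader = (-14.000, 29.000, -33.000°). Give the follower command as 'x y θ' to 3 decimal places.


-41.000 89.000 -34.000

axis x: 3·-14.000 + 1 = -41.000
axis y: 3·29.000 + 2 = 89.000
axis θ: 1·-33.000 + -1 = -34.000


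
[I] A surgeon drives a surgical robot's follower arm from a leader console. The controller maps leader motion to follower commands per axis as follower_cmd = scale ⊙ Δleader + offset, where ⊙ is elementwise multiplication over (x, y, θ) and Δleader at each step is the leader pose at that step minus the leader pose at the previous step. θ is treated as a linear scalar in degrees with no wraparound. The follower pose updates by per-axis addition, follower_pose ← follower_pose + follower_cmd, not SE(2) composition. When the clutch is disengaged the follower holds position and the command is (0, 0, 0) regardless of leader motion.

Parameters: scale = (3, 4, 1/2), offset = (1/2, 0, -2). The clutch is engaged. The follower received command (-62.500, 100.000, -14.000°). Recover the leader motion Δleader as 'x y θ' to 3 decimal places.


-21.000 25.000 -24.000

axis x: (-62.500 − 1/2) / (3) = -21.000
axis y: (100.000 − 0) / (4) = 25.000
axis θ: (-14.000 − -2) / (1/2) = -24.000


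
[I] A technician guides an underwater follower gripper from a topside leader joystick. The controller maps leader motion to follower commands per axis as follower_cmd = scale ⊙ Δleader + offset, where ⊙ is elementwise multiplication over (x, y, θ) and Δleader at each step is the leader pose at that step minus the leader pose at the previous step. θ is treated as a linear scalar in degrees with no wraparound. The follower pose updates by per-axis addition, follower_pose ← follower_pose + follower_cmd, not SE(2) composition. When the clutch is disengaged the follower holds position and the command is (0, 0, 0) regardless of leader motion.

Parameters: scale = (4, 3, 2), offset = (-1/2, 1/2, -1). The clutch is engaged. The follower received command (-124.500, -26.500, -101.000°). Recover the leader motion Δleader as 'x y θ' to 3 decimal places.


-31.000 -9.000 -50.000

axis x: (-124.500 − -1/2) / (4) = -31.000
axis y: (-26.500 − 1/2) / (3) = -9.000
axis θ: (-101.000 − -1) / (2) = -50.000


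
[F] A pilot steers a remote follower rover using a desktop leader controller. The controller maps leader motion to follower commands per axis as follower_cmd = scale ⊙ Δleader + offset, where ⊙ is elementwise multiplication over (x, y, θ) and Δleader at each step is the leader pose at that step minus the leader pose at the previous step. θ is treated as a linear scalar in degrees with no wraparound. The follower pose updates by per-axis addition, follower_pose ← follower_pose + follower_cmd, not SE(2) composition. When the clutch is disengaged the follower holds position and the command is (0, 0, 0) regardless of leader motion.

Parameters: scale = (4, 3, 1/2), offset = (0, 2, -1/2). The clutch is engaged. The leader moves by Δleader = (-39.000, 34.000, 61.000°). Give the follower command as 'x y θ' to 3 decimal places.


-156.000 104.000 30.000

axis x: 4·-39.000 + 0 = -156.000
axis y: 3·34.000 + 2 = 104.000
axis θ: 1/2·61.000 + -1/2 = 30.000


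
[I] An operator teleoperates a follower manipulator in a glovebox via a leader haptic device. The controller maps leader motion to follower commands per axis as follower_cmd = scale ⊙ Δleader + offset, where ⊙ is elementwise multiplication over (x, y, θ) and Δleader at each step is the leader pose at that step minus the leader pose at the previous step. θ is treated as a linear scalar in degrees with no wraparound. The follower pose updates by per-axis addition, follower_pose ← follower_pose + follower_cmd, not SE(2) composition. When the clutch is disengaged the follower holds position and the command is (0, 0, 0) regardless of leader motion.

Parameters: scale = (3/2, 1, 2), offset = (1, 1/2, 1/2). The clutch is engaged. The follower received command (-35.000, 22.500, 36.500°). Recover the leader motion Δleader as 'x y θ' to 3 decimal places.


-24.000 22.000 18.000

axis x: (-35.000 − 1) / (3/2) = -24.000
axis y: (22.500 − 1/2) / (1) = 22.000
axis θ: (36.500 − 1/2) / (2) = 18.000


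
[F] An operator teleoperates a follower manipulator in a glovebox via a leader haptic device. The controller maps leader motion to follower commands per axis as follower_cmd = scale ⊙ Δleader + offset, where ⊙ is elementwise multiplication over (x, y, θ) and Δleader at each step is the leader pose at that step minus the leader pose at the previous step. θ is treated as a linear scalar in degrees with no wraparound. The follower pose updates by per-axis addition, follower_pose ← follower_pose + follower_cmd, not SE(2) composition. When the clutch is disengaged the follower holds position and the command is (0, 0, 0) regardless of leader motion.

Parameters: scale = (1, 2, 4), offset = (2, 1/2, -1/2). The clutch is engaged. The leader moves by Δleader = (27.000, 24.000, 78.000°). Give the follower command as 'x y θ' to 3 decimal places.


axis x: 1·27.000 + 2 = 29.000
axis y: 2·24.000 + 1/2 = 48.500
axis θ: 4·78.000 + -1/2 = 311.500

29.000 48.500 311.500


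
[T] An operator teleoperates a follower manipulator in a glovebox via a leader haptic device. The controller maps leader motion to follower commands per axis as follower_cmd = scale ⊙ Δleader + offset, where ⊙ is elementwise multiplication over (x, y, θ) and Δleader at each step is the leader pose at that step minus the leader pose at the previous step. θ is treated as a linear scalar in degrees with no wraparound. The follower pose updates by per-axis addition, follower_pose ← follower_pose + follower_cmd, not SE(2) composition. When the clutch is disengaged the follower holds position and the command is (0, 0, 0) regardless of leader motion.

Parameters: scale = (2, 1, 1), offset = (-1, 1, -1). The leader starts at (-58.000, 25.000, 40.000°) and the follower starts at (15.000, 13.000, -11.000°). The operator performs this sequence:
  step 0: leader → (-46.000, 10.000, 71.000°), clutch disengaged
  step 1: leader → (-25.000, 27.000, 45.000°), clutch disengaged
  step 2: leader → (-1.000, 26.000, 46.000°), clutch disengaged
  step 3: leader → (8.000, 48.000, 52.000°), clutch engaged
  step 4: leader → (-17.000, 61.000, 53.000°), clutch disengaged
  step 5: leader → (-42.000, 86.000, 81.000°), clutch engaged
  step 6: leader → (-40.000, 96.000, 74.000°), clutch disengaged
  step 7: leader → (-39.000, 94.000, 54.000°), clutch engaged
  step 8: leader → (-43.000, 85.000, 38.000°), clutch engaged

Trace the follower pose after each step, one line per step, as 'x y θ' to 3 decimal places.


15.000 13.000 -11.000
15.000 13.000 -11.000
15.000 13.000 -11.000
32.000 36.000 -6.000
32.000 36.000 -6.000
-19.000 62.000 21.000
-19.000 62.000 21.000
-18.000 61.000 0.000
-27.000 53.000 -17.000

step 0: Δleader=(12.000, -15.000, 31.000°), disengaged; cmd=(0,0,0) → follower holds at (15.000, 13.000, -11.000°)
step 1: Δleader=(21.000, 17.000, -26.000°), disengaged; cmd=(0,0,0) → follower holds at (15.000, 13.000, -11.000°)
step 2: Δleader=(24.000, -1.000, 1.000°), disengaged; cmd=(0,0,0) → follower holds at (15.000, 13.000, -11.000°)
step 3: Δleader=(9.000, 22.000, 6.000°), engaged; cmd=(17.000, 23.000, 5.000°) → follower=(32.000, 36.000, -6.000°)
step 4: Δleader=(-25.000, 13.000, 1.000°), disengaged; cmd=(0,0,0) → follower holds at (32.000, 36.000, -6.000°)
step 5: Δleader=(-25.000, 25.000, 28.000°), engaged; cmd=(-51.000, 26.000, 27.000°) → follower=(-19.000, 62.000, 21.000°)
step 6: Δleader=(2.000, 10.000, -7.000°), disengaged; cmd=(0,0,0) → follower holds at (-19.000, 62.000, 21.000°)
step 7: Δleader=(1.000, -2.000, -20.000°), engaged; cmd=(1.000, -1.000, -21.000°) → follower=(-18.000, 61.000, 0.000°)
step 8: Δleader=(-4.000, -9.000, -16.000°), engaged; cmd=(-9.000, -8.000, -17.000°) → follower=(-27.000, 53.000, -17.000°)


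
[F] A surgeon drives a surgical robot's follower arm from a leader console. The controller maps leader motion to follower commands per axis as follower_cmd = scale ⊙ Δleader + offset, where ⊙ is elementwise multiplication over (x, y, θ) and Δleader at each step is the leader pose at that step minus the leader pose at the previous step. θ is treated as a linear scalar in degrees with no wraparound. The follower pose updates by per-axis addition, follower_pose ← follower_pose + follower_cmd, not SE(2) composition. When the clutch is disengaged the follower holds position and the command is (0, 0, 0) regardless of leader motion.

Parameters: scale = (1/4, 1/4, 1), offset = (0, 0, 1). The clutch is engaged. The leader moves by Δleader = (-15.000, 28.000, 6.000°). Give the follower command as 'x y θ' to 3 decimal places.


-3.750 7.000 7.000

axis x: 1/4·-15.000 + 0 = -3.750
axis y: 1/4·28.000 + 0 = 7.000
axis θ: 1·6.000 + 1 = 7.000


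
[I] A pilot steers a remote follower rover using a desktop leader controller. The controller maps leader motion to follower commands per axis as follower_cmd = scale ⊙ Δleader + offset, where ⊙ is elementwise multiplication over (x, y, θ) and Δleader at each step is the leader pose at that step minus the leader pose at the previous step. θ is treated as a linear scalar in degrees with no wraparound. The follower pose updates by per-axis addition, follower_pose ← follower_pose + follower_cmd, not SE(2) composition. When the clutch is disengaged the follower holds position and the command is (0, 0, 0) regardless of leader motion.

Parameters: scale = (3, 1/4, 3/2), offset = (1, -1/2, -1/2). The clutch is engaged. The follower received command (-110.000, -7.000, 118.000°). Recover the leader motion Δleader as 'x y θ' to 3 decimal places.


-37.000 -26.000 79.000

axis x: (-110.000 − 1) / (3) = -37.000
axis y: (-7.000 − -1/2) / (1/4) = -26.000
axis θ: (118.000 − -1/2) / (3/2) = 79.000


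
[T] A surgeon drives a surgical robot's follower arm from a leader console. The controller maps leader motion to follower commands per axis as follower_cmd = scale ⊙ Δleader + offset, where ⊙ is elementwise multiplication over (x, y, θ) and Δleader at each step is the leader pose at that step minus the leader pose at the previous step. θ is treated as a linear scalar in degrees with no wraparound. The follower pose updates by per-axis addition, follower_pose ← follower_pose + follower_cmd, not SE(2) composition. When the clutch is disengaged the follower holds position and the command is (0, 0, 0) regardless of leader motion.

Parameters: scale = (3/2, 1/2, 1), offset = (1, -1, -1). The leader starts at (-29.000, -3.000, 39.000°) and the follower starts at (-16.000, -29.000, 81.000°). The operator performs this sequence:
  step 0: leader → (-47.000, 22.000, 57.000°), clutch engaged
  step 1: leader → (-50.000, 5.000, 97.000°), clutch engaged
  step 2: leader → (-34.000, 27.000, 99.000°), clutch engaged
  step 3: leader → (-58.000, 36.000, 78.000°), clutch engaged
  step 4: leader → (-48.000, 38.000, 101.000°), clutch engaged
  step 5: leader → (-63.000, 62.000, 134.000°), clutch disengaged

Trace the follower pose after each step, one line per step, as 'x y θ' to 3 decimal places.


step 0: Δleader=(-18.000, 25.000, 18.000°), engaged; cmd=(-26.000, 11.500, 17.000°) → follower=(-42.000, -17.500, 98.000°)
step 1: Δleader=(-3.000, -17.000, 40.000°), engaged; cmd=(-3.500, -9.500, 39.000°) → follower=(-45.500, -27.000, 137.000°)
step 2: Δleader=(16.000, 22.000, 2.000°), engaged; cmd=(25.000, 10.000, 1.000°) → follower=(-20.500, -17.000, 138.000°)
step 3: Δleader=(-24.000, 9.000, -21.000°), engaged; cmd=(-35.000, 3.500, -22.000°) → follower=(-55.500, -13.500, 116.000°)
step 4: Δleader=(10.000, 2.000, 23.000°), engaged; cmd=(16.000, 0.000, 22.000°) → follower=(-39.500, -13.500, 138.000°)
step 5: Δleader=(-15.000, 24.000, 33.000°), disengaged; cmd=(0,0,0) → follower holds at (-39.500, -13.500, 138.000°)

-42.000 -17.500 98.000
-45.500 -27.000 137.000
-20.500 -17.000 138.000
-55.500 -13.500 116.000
-39.500 -13.500 138.000
-39.500 -13.500 138.000
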